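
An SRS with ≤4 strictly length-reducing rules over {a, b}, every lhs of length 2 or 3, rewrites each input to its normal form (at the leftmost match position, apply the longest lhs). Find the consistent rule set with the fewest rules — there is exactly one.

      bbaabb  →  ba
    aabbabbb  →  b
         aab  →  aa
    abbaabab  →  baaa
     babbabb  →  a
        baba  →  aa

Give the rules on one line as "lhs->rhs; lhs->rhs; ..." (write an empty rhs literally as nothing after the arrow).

ab->a; abb->b; bab->a

  | bbaabb => bbab => ba
  | aabbabbb => ababbb => aabbb => abb => b
  | aab => aa
  | abbaabab => baabab => baaab => baaa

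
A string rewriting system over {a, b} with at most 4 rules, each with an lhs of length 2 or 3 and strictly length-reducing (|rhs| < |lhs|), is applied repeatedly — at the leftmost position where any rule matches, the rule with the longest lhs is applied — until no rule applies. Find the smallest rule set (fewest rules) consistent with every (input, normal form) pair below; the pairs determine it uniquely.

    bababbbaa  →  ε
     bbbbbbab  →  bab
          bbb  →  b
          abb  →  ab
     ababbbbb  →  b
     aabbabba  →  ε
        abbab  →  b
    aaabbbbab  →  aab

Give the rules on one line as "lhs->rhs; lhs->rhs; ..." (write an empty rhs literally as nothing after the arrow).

  | bababbbaa => bbbbaa => bbbaa => bbaa => baa => ε
  | bbbbbbab => bbbbbab => bbbbab => bbbab => bbab => bab
  | bbb => bb => b
  | abb => ab

aba->; baa->; bb->b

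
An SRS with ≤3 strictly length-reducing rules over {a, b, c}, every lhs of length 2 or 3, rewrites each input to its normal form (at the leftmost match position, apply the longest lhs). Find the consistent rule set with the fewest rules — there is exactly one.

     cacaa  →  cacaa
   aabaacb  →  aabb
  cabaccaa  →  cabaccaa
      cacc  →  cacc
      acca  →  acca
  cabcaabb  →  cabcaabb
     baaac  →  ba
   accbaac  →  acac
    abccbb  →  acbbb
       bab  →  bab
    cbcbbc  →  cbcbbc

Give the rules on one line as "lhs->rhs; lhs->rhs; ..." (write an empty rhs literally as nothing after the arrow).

  | cacaa
  | aabaacb => aabb
  | cabaccaa
  | cacc

aac->; bcc->cb; cba->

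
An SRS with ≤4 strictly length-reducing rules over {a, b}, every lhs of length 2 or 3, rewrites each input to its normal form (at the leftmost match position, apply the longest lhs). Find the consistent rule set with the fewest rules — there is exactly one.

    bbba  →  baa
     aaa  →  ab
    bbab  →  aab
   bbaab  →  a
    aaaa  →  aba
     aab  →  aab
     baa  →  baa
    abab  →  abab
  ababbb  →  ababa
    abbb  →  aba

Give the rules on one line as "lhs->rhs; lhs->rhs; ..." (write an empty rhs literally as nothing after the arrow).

aaa->ab; bb->; bba->aa; bbb->ba

  | bbba => baa
  | aaa => ab
  | bbab => aab
  | bbaab => aaab => abb => a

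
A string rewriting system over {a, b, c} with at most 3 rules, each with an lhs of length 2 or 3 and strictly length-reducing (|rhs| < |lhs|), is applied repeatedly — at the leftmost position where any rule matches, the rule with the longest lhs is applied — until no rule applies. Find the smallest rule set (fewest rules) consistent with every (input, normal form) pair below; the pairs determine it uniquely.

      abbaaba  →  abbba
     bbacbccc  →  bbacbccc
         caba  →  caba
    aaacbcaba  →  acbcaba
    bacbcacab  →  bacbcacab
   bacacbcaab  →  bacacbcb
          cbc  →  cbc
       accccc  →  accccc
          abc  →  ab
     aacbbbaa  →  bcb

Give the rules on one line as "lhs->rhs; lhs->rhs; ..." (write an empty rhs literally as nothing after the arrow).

  | abbaaba => abbba
  | bbacbccc
  | caba
  | aaacbcaba => acbcaba

aa->; abc->ab; cbb->bc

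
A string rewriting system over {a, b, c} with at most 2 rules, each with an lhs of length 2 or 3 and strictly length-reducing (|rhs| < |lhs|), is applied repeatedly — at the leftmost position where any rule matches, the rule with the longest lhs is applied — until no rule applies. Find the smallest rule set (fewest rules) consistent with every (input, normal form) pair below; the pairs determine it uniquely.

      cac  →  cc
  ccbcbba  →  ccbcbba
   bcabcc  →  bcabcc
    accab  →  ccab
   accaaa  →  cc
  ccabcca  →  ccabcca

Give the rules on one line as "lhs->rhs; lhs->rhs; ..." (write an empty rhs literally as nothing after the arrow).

  | cac => cc
  | ccbcbba
  | bcabcc
  | accab => ccab

aaa->; ac->c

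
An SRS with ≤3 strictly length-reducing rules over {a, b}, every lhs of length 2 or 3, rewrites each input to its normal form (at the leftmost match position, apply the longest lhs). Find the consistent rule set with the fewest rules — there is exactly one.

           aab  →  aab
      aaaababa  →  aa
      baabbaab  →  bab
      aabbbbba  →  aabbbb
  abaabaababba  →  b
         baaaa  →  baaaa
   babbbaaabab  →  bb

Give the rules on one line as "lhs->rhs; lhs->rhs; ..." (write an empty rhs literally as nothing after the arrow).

aba->; bba->b

  | aab
  | aaaababa => aaaba => aa
  | baabbaab => baabab => bab
  | aabbbbba => aabbbb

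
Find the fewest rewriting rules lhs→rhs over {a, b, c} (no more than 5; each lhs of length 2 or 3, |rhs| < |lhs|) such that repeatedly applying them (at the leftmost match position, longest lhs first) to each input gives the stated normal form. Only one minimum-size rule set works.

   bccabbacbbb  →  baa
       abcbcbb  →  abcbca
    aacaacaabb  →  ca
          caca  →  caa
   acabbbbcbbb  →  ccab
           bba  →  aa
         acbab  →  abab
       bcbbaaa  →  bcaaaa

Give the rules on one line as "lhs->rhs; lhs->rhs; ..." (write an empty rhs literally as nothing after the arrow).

aab->cb; ac->a; bb->a; ccc->ab

  | bccabbacbbb => bccaaacbbb => bccaaabbb => bccacbbb => bccabbb => bccaab => bcccb => babb => baa
  | abcbcbb => abcbca
  | aacaacaabb => aaaacaabb => aaaaaabb => aaaacbb => aaaabb => aacbb => aabb => cbb => ca
  | caca => caa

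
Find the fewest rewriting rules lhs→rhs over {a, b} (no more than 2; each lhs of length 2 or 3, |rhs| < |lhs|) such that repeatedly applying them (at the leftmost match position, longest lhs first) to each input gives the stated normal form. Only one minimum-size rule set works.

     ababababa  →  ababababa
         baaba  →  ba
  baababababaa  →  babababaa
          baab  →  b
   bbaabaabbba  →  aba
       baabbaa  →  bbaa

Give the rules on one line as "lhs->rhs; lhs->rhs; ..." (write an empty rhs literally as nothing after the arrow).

  | ababababa
  | baaba => ba
  | baababababaa => babababaa
  | baab => b

aab->; bbb->a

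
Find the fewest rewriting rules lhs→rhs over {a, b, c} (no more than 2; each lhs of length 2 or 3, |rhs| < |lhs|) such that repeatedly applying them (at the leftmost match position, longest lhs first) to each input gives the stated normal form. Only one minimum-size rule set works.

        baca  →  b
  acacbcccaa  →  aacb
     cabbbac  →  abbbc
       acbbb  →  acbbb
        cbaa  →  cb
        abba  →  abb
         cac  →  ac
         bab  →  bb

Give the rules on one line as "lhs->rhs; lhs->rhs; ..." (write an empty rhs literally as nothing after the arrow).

  | baca => bca => ba => b
  | acacbcccaa => aacbcccaa => aacbccaa => aacbcaa => aacbaa => aacba => aacb
  | cabbbac => abbbac => abbbc
  | acbbb

ba->b; ca->a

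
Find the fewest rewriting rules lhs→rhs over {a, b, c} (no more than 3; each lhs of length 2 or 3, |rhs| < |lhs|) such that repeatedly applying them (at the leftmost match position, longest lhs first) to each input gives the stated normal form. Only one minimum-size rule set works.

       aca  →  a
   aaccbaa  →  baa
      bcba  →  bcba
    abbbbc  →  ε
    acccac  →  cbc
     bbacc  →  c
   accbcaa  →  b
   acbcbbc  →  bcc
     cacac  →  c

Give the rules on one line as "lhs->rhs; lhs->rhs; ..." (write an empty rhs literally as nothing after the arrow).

  | aca => a
  | aaccbaa => acbaa => baa
  | bcba
  | abbbbc => abbc => ac => ε

ac->; bb->; ca->b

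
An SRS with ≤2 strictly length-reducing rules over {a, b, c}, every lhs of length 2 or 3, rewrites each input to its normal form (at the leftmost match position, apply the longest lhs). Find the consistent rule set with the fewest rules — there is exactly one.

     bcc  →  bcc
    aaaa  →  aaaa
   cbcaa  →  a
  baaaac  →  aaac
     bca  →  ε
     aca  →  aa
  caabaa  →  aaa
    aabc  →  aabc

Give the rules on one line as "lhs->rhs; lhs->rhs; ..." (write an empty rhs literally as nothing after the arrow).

ba->; ca->a

  | bcc
  | aaaa
  | cbcaa => cbaa => ca => a
  | baaaac => aaac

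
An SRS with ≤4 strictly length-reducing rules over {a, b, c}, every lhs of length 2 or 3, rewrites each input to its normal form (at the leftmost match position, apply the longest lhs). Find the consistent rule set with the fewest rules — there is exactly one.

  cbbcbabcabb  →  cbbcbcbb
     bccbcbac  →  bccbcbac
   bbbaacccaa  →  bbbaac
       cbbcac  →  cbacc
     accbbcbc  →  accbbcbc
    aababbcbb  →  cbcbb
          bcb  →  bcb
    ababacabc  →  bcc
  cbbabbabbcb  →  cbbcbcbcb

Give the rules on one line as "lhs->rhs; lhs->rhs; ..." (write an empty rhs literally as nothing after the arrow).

  | cbbcbabcabb => cbbcbccabb => cbbcbcbb
  | bccbcbac
  | bbbaacccaa => bbbaacca => bbbaac
  | cbbcac => cbacc

ab->c; bca->ac; ca->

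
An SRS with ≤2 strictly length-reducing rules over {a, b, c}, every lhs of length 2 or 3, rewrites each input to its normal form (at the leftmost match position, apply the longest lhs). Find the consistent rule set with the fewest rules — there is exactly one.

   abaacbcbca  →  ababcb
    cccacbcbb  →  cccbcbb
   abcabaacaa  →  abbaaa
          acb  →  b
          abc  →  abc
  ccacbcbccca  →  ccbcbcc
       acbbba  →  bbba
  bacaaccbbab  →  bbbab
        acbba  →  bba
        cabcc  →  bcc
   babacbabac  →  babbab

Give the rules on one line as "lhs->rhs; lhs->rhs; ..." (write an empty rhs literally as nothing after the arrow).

  | abaacbcbca => ababcbca => ababcb
  | cccacbcbb => cccbcbb
  | abcabaacaa => abbaacaa => abbaaa
  | acb => b

ac->; ca->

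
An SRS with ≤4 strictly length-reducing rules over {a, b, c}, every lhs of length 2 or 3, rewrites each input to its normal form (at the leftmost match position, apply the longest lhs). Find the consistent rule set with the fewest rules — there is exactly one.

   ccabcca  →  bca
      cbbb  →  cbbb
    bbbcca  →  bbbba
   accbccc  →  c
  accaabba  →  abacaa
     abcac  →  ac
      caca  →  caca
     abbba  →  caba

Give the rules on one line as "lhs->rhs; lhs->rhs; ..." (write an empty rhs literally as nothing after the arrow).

abb->ca; abc->; cc->b

  | ccabcca => babcca => bca
  | cbbb
  | bbbcca => bbbba
  | accbccc => abbccc => caccc => cabc => c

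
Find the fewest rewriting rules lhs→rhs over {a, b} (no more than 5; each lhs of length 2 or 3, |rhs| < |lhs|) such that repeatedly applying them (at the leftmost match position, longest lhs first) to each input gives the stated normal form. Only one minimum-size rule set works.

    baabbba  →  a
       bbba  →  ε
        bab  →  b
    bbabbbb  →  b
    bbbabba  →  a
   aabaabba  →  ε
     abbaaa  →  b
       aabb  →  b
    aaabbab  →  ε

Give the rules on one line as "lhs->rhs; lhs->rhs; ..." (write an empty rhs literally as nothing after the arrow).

  | baabbba => abbba => bba => a
  | bbba => ba => ε
  | bab => b
  | bbabbbb => abbbb => bbb => b

aa->b; ab->; ba->; bb->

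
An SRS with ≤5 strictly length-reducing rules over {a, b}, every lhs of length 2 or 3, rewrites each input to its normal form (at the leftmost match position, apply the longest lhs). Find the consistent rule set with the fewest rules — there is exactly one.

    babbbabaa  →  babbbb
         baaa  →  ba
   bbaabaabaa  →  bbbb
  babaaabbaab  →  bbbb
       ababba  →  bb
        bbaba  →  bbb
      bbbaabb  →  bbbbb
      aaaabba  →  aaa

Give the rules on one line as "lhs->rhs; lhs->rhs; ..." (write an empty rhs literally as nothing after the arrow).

  | babbbabaa => babbbbaa => babbbba => babbbb
  | baaa => ba
  | bbaabaabaa => bbabaabaa => bbbaabaa => bbbabaa => bbbbaa => bbbba => bbbb
  | babaaabbaab => baabbaab => bbbaab => bbbab => bbbb

aab->a; aba->; baa->b; bba->bb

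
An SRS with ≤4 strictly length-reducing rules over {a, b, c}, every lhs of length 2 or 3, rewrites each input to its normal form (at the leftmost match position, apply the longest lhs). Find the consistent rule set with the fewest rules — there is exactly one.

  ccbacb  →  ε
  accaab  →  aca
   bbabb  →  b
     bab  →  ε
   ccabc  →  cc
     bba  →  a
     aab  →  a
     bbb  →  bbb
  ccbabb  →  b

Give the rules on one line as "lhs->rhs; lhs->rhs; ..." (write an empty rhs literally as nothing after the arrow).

ab->; ba->a; cb->b; cca->ca

  | ccbacb => cbacb => bacb => acb => ab => ε
  | accaab => acaab => aca
  | bbabb => babb => abb => b
  | bab => ab => ε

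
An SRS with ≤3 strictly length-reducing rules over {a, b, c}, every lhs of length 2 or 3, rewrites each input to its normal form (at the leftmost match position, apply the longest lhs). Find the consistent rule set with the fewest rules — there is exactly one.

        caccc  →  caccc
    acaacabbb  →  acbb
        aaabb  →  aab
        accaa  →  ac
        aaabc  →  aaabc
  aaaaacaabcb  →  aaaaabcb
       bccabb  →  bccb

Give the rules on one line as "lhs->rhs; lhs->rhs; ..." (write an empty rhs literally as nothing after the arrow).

  | caccc
  | acaacabbb => acabbb => acbb
  | aaabb => aab
  | accaa => ac

abb->b; caa->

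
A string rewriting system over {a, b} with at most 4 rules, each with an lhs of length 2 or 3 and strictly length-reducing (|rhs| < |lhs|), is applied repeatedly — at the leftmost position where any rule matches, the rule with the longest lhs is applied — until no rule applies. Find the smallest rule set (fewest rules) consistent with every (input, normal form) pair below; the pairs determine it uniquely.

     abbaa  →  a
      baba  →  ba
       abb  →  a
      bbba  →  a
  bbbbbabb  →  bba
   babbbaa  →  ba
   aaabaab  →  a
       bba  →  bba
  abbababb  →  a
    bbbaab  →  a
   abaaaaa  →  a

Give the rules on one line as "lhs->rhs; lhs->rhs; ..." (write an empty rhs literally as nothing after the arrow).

  | abbaa => abaa => aaa => aa => a
  | baba => baa => ba
  | abb => ab => a
  | bbba => a

aa->a; ab->a; bbb->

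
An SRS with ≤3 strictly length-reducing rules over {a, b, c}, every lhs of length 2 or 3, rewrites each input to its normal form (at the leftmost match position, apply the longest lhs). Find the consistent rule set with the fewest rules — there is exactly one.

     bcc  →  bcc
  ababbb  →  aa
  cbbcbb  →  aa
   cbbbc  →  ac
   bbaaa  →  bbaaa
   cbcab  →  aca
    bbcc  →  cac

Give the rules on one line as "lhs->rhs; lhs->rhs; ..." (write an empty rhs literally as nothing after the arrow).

ab->a; bbc->ca; cb->a

  | bcc
  | ababbb => aabbb => aabb => aab => aa
  | cbbcbb => abcbb => acbb => aab => aa
  | cbbbc => abbc => abc => ac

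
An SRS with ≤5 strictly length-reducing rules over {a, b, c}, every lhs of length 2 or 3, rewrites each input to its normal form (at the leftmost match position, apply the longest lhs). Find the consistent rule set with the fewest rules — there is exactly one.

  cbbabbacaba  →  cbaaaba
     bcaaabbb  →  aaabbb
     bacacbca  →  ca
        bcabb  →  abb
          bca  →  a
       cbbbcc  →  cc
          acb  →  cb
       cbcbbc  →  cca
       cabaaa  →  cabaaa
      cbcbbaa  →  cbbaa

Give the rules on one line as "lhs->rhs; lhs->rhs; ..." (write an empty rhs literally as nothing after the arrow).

ac->c; bab->aa; bbc->ca; bc->

  | cbbabbacaba => cbaabacaba => cbaabcaba => cbaaaba
  | bcaaabbb => aaabbb
  | bacacbca => bcacbca => acbca => cbca => ca
  | bcabb => abb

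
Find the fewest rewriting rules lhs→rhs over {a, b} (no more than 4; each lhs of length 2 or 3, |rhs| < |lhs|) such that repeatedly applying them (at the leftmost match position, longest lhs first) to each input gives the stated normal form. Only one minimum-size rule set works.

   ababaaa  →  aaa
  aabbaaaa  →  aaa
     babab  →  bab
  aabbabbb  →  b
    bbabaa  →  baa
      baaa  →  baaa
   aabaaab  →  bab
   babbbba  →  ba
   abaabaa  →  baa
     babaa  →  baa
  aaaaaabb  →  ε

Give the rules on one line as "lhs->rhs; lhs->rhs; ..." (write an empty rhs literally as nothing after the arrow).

  | ababaaa => abaaa => aaa
  | aabbaaaa => bbaaaa => aaa
  | babab => bab
  | aabbabbb => bbabbb => bbb => b

aab->b; aba->a; bb->; bba->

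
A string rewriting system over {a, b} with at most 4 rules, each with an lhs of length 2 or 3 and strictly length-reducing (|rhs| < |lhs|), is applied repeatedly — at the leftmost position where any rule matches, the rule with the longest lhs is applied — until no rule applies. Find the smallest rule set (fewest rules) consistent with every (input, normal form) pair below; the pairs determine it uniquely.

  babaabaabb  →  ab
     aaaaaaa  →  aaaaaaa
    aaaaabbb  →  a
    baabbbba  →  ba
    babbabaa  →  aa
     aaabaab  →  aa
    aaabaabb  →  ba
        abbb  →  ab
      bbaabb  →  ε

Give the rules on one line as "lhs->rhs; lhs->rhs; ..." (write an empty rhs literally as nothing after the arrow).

aab->ba; bab->; bb->b

  | babaabaabb => aabaabb => baaabb => babab => ab
  | aaaaaaa
  | aaaaabbb => aaababb => abaabb => abbab => abab => a
  | baabbbba => bbabbba => babbba => bba => ba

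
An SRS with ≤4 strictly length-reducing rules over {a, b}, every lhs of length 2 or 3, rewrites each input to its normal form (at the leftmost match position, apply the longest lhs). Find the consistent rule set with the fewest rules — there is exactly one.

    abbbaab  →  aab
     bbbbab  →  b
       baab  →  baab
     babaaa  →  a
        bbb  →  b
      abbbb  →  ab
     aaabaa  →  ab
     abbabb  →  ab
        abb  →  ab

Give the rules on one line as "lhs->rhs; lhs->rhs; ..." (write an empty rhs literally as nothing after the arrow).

aba->b; bb->b; bba->

  | abbbaab => abbaab => aab
  | bbbbab => bbbab => bbab => b
  | baab
  | babaaa => bbaa => a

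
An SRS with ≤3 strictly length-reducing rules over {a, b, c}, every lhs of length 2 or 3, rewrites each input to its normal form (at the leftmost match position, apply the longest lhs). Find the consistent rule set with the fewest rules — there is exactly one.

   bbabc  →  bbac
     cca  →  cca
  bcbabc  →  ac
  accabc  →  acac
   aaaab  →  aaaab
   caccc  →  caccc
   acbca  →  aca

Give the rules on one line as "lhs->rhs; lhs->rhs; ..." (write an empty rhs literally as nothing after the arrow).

bc->c; cab->a; cb->

  | bbabc => bbac
  | cca
  | bcbabc => cbabc => abc => ac
  | accabc => acac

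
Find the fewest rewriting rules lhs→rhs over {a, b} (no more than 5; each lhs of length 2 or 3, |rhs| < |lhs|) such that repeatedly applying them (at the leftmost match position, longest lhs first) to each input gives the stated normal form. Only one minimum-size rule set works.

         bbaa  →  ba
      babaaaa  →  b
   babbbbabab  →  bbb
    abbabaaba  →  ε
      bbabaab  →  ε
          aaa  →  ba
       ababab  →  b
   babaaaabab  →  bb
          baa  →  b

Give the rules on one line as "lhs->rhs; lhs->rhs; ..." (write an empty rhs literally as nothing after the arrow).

  | bbaa => ba
  | babaaaa => aaaa => baa => b
  | babbbbabab => bbbabab => bbbab => bbb
  | abbabaaba => abbaaba => ababa => aa => ε

aa->; aaa->ba; bab->; bba->b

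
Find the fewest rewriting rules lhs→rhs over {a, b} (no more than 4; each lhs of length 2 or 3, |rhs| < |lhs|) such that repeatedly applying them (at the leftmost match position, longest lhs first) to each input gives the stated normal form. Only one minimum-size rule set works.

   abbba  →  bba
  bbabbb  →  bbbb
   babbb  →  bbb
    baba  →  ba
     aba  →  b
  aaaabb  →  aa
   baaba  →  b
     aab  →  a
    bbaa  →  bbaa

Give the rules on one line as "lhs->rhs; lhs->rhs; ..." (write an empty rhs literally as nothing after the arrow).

ab->; aba->b; bab->b

  | abbba => bba
  | bbabbb => bbbb
  | babbb => bbb
  | baba => ba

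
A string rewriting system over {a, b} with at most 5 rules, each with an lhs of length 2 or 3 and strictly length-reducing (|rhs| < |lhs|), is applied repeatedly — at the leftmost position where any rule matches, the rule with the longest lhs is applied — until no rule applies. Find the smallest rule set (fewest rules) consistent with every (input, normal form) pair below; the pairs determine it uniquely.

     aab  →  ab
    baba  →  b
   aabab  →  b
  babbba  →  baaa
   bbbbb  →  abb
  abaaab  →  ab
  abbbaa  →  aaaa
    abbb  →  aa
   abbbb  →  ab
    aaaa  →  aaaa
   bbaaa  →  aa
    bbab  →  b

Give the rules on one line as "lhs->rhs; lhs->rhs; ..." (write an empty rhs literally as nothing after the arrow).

aab->ab; aba->; bba->; bbb->a

  | aab => ab
  | baba => b
  | aabab => abab => b
  | babbba => baaa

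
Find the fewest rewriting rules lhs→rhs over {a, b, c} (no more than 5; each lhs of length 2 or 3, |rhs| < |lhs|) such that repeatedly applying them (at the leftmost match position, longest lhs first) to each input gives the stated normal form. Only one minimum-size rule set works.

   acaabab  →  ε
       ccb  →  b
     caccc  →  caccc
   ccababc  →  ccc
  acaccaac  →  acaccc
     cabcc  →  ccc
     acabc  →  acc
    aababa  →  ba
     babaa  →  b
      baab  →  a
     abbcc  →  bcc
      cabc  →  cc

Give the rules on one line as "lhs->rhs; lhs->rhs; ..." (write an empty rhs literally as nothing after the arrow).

aa->; ab->; bb->a; cb->b

  | acaabab => acbab => abab => ab => ε
  | ccb => cb => b
  | caccc
  | ccababc => ccabc => ccc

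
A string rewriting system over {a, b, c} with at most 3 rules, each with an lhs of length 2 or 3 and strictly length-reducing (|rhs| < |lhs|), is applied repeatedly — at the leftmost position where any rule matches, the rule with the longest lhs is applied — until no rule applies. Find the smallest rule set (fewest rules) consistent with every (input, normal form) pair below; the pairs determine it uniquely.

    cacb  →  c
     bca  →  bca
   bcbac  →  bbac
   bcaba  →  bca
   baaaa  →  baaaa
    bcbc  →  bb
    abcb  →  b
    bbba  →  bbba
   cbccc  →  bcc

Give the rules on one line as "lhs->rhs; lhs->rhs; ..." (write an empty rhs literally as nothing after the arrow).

ab->; cb->b; cbc->b

  | cacb => cab => c
  | bca
  | bcbac => bbac
  | bcaba => bca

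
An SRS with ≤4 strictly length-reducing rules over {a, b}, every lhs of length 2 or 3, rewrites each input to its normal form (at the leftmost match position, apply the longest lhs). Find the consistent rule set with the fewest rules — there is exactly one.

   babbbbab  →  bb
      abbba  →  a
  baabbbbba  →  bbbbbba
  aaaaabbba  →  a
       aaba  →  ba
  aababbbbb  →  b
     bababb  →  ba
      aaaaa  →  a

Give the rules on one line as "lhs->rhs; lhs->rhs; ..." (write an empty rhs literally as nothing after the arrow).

  | babbbbab => babbab => baab => bb
  | abbba => aba => a
  | baabbbbba => bbbbbba
  | aaaaabbba => aaabbba => abbba => aba => a

aa->; ab->; abb->a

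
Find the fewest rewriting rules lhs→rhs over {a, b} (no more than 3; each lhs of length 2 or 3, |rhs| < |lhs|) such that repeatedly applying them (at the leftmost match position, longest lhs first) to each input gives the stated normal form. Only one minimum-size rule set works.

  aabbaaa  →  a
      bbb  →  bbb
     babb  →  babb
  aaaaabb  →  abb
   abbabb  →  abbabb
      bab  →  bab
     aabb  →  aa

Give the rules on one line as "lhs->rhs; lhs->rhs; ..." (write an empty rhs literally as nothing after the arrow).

aaa->a; aab->aa

  | aabbaaa => aabaaa => aaaaa => aaa => a
  | bbb
  | babb
  | aaaaabb => aaabb => abb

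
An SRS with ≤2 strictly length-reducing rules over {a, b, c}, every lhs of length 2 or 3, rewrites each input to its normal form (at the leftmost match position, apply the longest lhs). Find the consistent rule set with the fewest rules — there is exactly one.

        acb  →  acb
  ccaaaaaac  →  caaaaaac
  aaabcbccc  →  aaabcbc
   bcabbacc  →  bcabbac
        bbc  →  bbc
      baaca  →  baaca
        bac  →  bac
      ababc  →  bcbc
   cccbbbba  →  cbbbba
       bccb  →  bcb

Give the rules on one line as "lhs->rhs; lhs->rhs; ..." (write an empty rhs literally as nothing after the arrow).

  | acb
  | ccaaaaaac => caaaaaac
  | aaabcbccc => aaabcbcc => aaabcbc
  | bcabbacc => bcabbac

aba->bc; cc->c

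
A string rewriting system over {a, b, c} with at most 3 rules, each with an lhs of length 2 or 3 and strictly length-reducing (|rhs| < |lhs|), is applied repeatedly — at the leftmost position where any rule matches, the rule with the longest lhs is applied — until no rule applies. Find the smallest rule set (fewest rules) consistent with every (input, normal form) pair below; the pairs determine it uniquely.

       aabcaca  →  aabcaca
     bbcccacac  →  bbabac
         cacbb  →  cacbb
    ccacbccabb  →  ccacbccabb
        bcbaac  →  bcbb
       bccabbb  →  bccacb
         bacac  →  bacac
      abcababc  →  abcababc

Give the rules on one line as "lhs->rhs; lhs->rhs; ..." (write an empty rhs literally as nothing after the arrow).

aac->b; bbb->cb; ccc->aa

  | aabcaca
  | bbcccacac => bbaaacac => bbabac
  | cacbb
  | ccacbccabb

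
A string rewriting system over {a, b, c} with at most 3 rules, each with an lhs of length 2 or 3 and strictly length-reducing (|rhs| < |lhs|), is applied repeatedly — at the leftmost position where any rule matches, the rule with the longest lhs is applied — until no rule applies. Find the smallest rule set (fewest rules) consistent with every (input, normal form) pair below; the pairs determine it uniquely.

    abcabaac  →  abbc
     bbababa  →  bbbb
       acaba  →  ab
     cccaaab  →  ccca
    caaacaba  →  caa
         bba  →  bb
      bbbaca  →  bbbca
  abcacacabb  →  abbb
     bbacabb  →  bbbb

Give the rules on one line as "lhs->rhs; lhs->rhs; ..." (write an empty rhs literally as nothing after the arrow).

  | abcabaac => abbaac => abbac => abbc
  | bbababa => bbbaba => bbbba => bbbb
  | acaba => aba => ab
  | cccaaab => ccca

aab->; ba->b; cab->b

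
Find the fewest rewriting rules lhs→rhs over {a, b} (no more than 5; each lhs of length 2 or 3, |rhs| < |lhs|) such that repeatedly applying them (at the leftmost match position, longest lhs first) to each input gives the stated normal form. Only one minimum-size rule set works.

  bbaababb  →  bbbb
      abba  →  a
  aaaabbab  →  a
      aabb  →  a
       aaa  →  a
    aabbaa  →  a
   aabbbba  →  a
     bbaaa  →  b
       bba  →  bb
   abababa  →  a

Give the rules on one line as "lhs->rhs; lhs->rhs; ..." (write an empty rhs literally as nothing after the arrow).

aa->a; ab->a; ba->b; baa->

  | bbaababb => bbabb => bbbb
  | abba => aba => aa => a
  | aaaabbab => aaabbab => aabbab => abbab => abab => aab => ab => a
  | aabb => abb => ab => a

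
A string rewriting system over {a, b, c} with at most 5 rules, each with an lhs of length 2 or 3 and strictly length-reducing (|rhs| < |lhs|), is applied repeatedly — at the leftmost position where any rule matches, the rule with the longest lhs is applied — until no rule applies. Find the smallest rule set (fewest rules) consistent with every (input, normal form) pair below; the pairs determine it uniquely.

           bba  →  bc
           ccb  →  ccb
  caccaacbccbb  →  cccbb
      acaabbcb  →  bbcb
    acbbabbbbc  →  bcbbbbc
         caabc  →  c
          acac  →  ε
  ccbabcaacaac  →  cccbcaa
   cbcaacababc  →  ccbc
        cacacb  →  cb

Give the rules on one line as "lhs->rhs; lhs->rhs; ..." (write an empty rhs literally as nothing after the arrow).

  | bba => bc
  | ccb
  | caccaacbccbb => ccaacbccbb => ccabccbb => cccbb
  | acaabbcb => aabbcb => abbcb => bbcb

ab->b; ac->; ba->c; cab->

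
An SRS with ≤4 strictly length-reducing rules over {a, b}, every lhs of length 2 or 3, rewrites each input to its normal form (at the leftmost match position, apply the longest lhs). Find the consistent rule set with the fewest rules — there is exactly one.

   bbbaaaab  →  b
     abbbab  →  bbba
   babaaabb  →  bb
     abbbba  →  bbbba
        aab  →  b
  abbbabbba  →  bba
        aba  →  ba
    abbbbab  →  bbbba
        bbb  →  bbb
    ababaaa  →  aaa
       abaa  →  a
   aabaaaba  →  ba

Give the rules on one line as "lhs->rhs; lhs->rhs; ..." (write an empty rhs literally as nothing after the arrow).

  | bbbaaaab => bbaaab => baab => ab => b
  | abbbab => bbbab => bbba
  | babaaabb => baaaabb => aaabb => aabb => abb => bb
  | abbbba => bbbba

ab->b; baa->a; bab->ba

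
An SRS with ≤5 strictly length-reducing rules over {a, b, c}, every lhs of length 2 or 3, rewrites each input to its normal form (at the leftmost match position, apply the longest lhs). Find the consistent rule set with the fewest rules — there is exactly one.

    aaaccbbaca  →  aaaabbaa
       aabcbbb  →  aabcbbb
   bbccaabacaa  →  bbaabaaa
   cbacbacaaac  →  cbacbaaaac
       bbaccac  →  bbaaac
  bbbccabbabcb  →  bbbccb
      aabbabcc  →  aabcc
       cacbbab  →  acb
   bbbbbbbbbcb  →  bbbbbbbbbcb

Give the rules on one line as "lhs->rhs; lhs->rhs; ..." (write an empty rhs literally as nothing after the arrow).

  | aaaccbbaca => aaaabbaca => aaaabbaa
  | aabcbbb
  | bbccaabacaa => bbcaabacaa => bbaabacaa => bbaabaaa
  | cbacbacaaac => cbacbaaaac

acc->aa; bab->; ca->a; cab->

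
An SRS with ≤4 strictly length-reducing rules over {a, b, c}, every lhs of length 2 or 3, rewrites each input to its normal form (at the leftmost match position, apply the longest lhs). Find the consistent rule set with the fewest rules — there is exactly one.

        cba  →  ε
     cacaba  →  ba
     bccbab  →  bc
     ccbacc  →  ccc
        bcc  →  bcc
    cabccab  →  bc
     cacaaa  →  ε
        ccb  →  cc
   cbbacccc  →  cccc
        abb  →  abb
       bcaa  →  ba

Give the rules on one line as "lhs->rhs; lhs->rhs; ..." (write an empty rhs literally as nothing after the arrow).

  | cba => ca => ε
  | cacaba => caba => ba
  | bccbab => bccab => bcb => bc
  | ccbacc => ccacc => ccc

aa->; ca->; cb->c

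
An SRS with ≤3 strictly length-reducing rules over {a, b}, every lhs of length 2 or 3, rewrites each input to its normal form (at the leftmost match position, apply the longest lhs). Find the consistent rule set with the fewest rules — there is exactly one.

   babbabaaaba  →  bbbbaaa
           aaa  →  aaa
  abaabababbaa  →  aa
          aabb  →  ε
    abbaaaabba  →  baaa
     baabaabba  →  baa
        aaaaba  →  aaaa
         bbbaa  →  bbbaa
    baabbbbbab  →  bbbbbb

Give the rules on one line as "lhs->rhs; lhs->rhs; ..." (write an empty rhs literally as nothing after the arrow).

  | babbabaaaba => bbbabaaaba => bbbbaaaba => bbbbaaa
  | aaa
  | abaabababbaa => aabababbaa => aababbaa => aabbaa => abaa => aa
  | aabb => ab => ε

ab->; bab->bb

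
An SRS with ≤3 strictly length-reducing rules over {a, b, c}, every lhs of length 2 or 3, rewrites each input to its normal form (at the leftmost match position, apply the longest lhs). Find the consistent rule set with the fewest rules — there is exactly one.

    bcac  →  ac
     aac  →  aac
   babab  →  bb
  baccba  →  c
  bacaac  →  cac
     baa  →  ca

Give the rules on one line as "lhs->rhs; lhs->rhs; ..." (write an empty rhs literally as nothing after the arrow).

ba->c; bc->; cc->b

  | bcac => ac
  | aac
  | babab => cbab => ccb => bb
  | baccba => cccba => bcba => ba => c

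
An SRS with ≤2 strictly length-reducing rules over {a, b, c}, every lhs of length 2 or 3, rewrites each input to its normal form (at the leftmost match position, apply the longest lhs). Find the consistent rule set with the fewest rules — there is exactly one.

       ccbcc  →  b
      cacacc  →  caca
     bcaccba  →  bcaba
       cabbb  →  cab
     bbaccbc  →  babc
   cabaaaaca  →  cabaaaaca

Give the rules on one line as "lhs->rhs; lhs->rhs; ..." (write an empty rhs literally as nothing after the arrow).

bb->b; cc->

  | ccbcc => bcc => b
  | cacacc => caca
  | bcaccba => bcaba
  | cabbb => cabb => cab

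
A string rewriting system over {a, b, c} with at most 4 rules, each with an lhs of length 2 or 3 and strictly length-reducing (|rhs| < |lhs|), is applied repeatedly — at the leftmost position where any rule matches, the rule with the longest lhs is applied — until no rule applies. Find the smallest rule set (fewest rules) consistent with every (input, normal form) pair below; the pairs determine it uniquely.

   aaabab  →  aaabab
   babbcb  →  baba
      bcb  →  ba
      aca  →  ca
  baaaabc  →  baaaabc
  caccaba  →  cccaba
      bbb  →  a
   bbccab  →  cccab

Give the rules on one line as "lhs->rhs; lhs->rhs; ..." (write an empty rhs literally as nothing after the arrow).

abb->ab; ac->c; bb->c; cb->a

  | aaabab
  | babbcb => babcb => baba
  | bcb => ba
  | aca => ca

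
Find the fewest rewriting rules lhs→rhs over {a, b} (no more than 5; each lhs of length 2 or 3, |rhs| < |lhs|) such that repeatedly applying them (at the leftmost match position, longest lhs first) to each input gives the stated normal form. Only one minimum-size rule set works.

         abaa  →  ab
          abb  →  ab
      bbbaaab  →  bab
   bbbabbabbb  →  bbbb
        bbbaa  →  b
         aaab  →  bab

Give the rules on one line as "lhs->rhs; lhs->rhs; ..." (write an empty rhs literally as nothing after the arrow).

  | abaa => abb => ab
  | abb => ab
  | bbbaaab => baaaab => bbaab => aaab => bab
  | bbbabbabbb => baabbabbb => bbbabbb => baabbb => bbbb

aa->b; aab->b; abb->ab; bba->aa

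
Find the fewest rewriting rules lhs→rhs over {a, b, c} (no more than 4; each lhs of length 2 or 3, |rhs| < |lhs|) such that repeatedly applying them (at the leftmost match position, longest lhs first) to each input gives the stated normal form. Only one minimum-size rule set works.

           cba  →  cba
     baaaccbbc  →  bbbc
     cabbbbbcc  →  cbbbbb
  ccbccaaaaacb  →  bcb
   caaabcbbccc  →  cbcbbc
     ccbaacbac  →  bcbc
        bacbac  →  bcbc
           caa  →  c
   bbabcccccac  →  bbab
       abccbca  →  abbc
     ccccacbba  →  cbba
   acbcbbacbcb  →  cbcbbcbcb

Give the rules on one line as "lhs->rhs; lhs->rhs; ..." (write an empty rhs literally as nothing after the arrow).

ac->c; ca->c; cc->

  | cba
  | baaaccbbc => baaccbbc => baccbbc => bccbbc => bbbc
  | cabbbbbcc => cbbbbbcc => cbbbbb
  | ccbccaaaaacb => bccaaaaacb => baaaaacb => baaaacb => baaacb => baacb => bacb => bcb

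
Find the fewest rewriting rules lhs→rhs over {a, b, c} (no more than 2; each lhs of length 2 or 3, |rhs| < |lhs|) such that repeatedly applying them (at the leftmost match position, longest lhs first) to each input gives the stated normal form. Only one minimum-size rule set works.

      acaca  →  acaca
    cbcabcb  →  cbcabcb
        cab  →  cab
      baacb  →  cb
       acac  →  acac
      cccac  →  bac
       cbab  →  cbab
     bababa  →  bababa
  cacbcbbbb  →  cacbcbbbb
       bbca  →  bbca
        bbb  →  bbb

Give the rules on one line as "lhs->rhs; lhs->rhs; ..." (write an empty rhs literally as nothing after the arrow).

  | acaca
  | cbcabcb
  | cab
  | baacb => cb

baa->; ccc->b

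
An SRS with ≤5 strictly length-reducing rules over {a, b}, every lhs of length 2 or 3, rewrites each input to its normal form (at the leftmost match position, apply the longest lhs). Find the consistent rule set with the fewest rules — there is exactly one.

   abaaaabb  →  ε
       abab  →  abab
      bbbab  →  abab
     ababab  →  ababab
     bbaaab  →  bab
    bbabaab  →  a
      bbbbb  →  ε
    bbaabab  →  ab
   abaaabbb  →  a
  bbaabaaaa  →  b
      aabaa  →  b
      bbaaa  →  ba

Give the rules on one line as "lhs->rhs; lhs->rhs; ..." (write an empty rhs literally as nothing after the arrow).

  | abaaaabb => abaabb => abbb => aab => bb => ε
  | abab
  | bbbab => abab
  | ababab

aa->b; baa->b; bb->; bbb->ab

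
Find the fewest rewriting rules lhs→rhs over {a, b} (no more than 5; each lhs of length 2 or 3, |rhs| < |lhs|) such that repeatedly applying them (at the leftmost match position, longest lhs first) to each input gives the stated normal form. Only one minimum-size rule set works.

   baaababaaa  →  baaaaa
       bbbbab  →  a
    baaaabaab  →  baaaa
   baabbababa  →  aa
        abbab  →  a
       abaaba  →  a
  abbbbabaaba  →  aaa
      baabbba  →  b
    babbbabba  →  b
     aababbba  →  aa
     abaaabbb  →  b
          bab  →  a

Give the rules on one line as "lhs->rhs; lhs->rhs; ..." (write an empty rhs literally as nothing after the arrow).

aab->a; ab->b; aba->b; bb->a

  | baaababaaa => baaabaaa => baaaaa
  | bbbbab => abbab => bbab => aab => a
  | baaaabaab => baaaaab => baaaa
  | baabbababa => babababa => bbbaba => ababa => bba => aa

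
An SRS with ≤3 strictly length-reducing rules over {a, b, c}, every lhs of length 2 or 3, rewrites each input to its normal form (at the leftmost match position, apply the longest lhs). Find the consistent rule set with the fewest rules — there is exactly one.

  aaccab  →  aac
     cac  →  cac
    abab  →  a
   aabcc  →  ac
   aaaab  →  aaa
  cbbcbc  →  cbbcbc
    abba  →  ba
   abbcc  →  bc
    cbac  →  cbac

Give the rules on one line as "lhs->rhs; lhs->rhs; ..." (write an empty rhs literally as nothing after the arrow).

ab->; aba->aa; cc->c

  | aaccab => aacab => aac
  | cac
  | abab => aab => a
  | aabcc => acc => ac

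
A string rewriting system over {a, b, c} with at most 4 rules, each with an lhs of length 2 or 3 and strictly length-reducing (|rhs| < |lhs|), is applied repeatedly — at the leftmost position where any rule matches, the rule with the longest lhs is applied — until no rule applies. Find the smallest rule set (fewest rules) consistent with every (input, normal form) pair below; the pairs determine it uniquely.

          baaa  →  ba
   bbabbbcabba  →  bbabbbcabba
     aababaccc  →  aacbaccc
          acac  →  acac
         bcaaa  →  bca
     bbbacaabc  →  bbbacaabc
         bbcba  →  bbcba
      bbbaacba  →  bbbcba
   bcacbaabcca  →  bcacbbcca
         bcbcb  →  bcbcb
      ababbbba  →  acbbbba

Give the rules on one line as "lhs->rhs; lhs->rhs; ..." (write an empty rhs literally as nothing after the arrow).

aaa->a; aba->ac; baa->b

  | baaa => ba
  | bbabbbcabba
  | aababaccc => aacbaccc
  | acac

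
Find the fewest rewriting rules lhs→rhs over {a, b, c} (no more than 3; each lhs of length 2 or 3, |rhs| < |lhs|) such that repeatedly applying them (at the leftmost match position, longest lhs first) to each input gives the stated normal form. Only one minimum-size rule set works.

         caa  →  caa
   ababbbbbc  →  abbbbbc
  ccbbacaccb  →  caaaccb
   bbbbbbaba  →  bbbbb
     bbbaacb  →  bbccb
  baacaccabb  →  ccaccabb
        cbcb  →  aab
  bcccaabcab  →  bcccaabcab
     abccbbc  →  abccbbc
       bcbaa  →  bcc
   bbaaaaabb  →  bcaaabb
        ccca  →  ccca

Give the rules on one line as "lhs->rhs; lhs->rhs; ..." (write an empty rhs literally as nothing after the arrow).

  | caa
  | ababbbbbc => abbbbbc
  | ccbbacaccb => ccbcaccb => caaaccb
  | bbbbbbaba => bbbbbba => bbbbb

ba->; baa->c; cbc->aa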